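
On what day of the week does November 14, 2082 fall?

Saturday

January 1, 2082 is a Thursday.
Jan 1, 2082 → Feb 1, 2082: 31 days (January has 31).
Feb 1, 2082 → Mar 1, 2082: 28 days (February has 28).
Mar 1, 2082 → Apr 1, 2082: 31 days (March has 31).
Apr 1, 2082 → May 1, 2082: 30 days (April has 30).
May 1, 2082 → Jun 1, 2082: 31 days (May has 31).
Jun 1, 2082 → Jul 1, 2082: 30 days (June has 30).
Jul 1, 2082 → Aug 1, 2082: 31 days (July has 31).
Aug 1, 2082 → Sep 1, 2082: 31 days (August has 31).
Sep 1, 2082 → Oct 1, 2082: 30 days (September has 30).
Oct 1, 2082 → Nov 1, 2082: 31 days (October has 31).
Nov 1, 2082 → Nov 14, 2082: 13 days.
Total: 317 days.
317 mod 7 = 2, so Thursday + 2 = Saturday.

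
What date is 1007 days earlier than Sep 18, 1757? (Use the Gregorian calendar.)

December 16, 1754

−365 (one year) → Sep 18, 1756 (642 left).
−366 (one year; includes Feb 29, 1756) → Sep 18, 1755 (276 left).
−18 → Aug 31, 1755 (end of Aug, 31 days; 258 left).
−31 → Jul 31, 1755 (end of Jul, 31 days; 227 left).
−31 → Jun 30, 1755 (end of Jun, 30 days; 196 left).
−30 → May 31, 1755 (end of May, 31 days; 166 left).
−31 → Apr 30, 1755 (end of Apr, 30 days; 135 left).
−30 → Mar 31, 1755 (end of Mar, 31 days; 105 left).
−31 → Feb 28, 1755 (end of Feb, 28 days; 74 left).
−28 → Jan 31, 1755 (end of Jan, 31 days; 46 left).
−31 → Dec 31, 1754 (end of Dec, 31 days; 15 left).
−15 → Dec 16, 1754.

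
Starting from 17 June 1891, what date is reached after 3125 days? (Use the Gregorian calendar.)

+366 (one year; includes Feb 29, 1892) → Jun 17, 1892 (2759 left).
+365 (one year) → Jun 17, 1893 (2394 left).
+365 (one year) → Jun 17, 1894 (2029 left).
+365 (one year) → Jun 17, 1895 (1664 left).
+366 (one year; includes Feb 29, 1896) → Jun 17, 1896 (1298 left).
+365 (one year) → Jun 17, 1897 (933 left).
+365 (one year) → Jun 17, 1898 (568 left).
+365 (one year) → Jun 17, 1899 (203 left).
Jun has 30 days: +14 → Jul 1, 1899 (189 left).
Jul has 31 days: +31 → Aug 1, 1899 (158 left).
Aug has 31 days: +31 → Sep 1, 1899 (127 left).
Sep has 30 days: +30 → Oct 1, 1899 (97 left).
Oct has 31 days: +31 → Nov 1, 1899 (66 left).
Nov has 30 days: +30 → Dec 1, 1899 (36 left).
Dec has 31 days: +31 → Jan 1, 1900 (5 left).
+5 → Jan 6, 1900.

January 6, 1900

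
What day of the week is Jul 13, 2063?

Friday

Doomsday rule: the anchor day for the 2000s is Tuesday. For year 63: 63÷12 = 5 r 3, and 3÷4 = 0, so 5+3+0 = 8.
Tuesday + 8 ≡ Wednesday — that's 2063's doomsday.
In July the doomsday date is Jul 11.
Jul 13 is 2 days after Jul 11; 2 mod 7 = 2, so Wednesday + 2 = Friday.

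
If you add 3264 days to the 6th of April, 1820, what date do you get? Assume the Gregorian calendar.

+365 (one year) → Apr 6, 1821 (2899 left).
+365 (one year) → Apr 6, 1822 (2534 left).
+365 (one year) → Apr 6, 1823 (2169 left).
+366 (one year; includes Feb 29, 1824) → Apr 6, 1824 (1803 left).
+365 (one year) → Apr 6, 1825 (1438 left).
+365 (one year) → Apr 6, 1826 (1073 left).
+365 (one year) → Apr 6, 1827 (708 left).
+366 (one year; includes Feb 29, 1828) → Apr 6, 1828 (342 left).
Apr has 30 days: +25 → May 1, 1828 (317 left).
May has 31 days: +31 → Jun 1, 1828 (286 left).
Jun has 30 days: +30 → Jul 1, 1828 (256 left).
Jul has 31 days: +31 → Aug 1, 1828 (225 left).
Aug has 31 days: +31 → Sep 1, 1828 (194 left).
Sep has 30 days: +30 → Oct 1, 1828 (164 left).
Oct has 31 days: +31 → Nov 1, 1828 (133 left).
Nov has 30 days: +30 → Dec 1, 1828 (103 left).
Dec has 31 days: +31 → Jan 1, 1829 (72 left).
Jan has 31 days: +31 → Feb 1, 1829 (41 left).
Feb has 28 days: +28 → Mar 1, 1829 (13 left).
+13 → Mar 14, 1829.

March 14, 1829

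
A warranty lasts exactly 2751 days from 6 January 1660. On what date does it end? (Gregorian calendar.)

July 19, 1667

+366 (one year; includes Feb 29, 1660) → Jan 6, 1661 (2385 left).
+365 (one year) → Jan 6, 1662 (2020 left).
+365 (one year) → Jan 6, 1663 (1655 left).
+365 (one year) → Jan 6, 1664 (1290 left).
+366 (one year; includes Feb 29, 1664) → Jan 6, 1665 (924 left).
+365 (one year) → Jan 6, 1666 (559 left).
+365 (one year) → Jan 6, 1667 (194 left).
Jan has 31 days: +26 → Feb 1, 1667 (168 left).
Feb has 28 days: +28 → Mar 1, 1667 (140 left).
Mar has 31 days: +31 → Apr 1, 1667 (109 left).
Apr has 30 days: +30 → May 1, 1667 (79 left).
May has 31 days: +31 → Jun 1, 1667 (48 left).
Jun has 30 days: +30 → Jul 1, 1667 (18 left).
+18 → Jul 19, 1667.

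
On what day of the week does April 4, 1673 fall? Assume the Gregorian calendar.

Doomsday rule: the anchor day for the 1600s is Tuesday. For year 73: 73÷12 = 6 r 1, and 1÷4 = 0, so 6+1+0 = 7.
Tuesday + 7 ≡ Tuesday — that's 1673's doomsday.
In April the doomsday date is Apr 4.
Apr 4 is the doomsday itself: Tuesday.

Tuesday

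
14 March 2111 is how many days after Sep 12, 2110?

Sep 12, 2110 → Oct 12, 2110: 30 days (September has 30).
Oct 12, 2110 → Nov 12, 2110: 31 days (October has 31).
Nov 12, 2110 → Dec 12, 2110: 30 days (November has 30).
Dec 12, 2110 → Jan 12, 2111: 31 days (December has 31).
Jan 12, 2111 → Feb 12, 2111: 31 days (January has 31).
Feb 12, 2111 → Mar 12, 2111: 28 days (February has 28).
Mar 12, 2111 → Mar 14, 2111: 2 days.
Total: 183 days.

183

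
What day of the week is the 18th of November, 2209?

Saturday

Doomsday rule: the anchor day for the 2200s is Friday. For year 09: 9÷12 = 0 r 9, and 9÷4 = 2, so 0+9+2 = 11.
Friday + 11 ≡ Tuesday — that's 2209's doomsday.
In November the doomsday date is Nov 7.
Nov 18 is 11 days after Nov 7; 11 mod 7 = 4, so Tuesday + 4 = Saturday.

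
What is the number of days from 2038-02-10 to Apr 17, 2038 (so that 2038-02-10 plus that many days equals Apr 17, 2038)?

Feb 10, 2038 → Mar 10, 2038: 28 days (February has 28).
Mar 10, 2038 → Apr 10, 2038: 31 days (March has 31).
Apr 10, 2038 → Apr 17, 2038: 7 days.
Total: 66 days.

66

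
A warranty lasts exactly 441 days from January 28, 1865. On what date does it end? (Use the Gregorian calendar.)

+365 (one year) → Jan 28, 1866 (76 left).
Jan has 31 days: +4 → Feb 1, 1866 (72 left).
Feb has 28 days: +28 → Mar 1, 1866 (44 left).
Mar has 31 days: +31 → Apr 1, 1866 (13 left).
+13 → Apr 14, 1866.

April 14, 1866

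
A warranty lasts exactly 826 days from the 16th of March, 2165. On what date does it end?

June 20, 2167

+365 (one year) → Mar 16, 2166 (461 left).
+365 (one year) → Mar 16, 2167 (96 left).
Mar has 31 days: +16 → Apr 1, 2167 (80 left).
Apr has 30 days: +30 → May 1, 2167 (50 left).
May has 31 days: +31 → Jun 1, 2167 (19 left).
+19 → Jun 20, 2167.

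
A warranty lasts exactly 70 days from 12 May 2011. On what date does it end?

May has 31 days: +20 → Jun 1, 2011 (50 left).
Jun has 30 days: +30 → Jul 1, 2011 (20 left).
+20 → Jul 21, 2011.

July 21, 2011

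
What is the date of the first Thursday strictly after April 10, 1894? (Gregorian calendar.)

Apr 10, 1894 is a Tuesday.
From Tuesday to the next Thursday is 2 days.
Apr 10, 1894 + 2 = Apr 12, 1894.

April 12, 1894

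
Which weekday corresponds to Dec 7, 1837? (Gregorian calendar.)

Thursday

Doomsday rule: the anchor day for the 1800s is Friday. For year 37: 37÷12 = 3 r 1, and 1÷4 = 0, so 3+1+0 = 4.
Friday + 4 ≡ Tuesday — that's 1837's doomsday.
In December the doomsday date is Dec 12.
Dec 7 is 5 days before Dec 12; 5 mod 7 = 5, so Tuesday − 5 = Thursday.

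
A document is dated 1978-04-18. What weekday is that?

Doomsday rule: the anchor day for the 1900s is Wednesday. For year 78: 78÷12 = 6 r 6, and 6÷4 = 1, so 6+6+1 = 13.
Wednesday + 13 ≡ Tuesday — that's 1978's doomsday.
In April the doomsday date is Apr 4.
Apr 18 is 14 days after Apr 4; 14 mod 7 = 0, so Tuesday + 0 = Tuesday.

Tuesday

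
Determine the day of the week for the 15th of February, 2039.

January 1, 2039 is a Saturday.
Jan 1, 2039 → Feb 1, 2039: 31 days (January has 31).
Feb 1, 2039 → Feb 15, 2039: 14 days.
Total: 45 days.
45 mod 7 = 3, so Saturday + 3 = Tuesday.

Tuesday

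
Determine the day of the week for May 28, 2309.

Friday

Doomsday rule: the anchor day for the 2300s is Wednesday. For year 09: 9÷12 = 0 r 9, and 9÷4 = 2, so 0+9+2 = 11.
Wednesday + 11 ≡ Sunday — that's 2309's doomsday.
In May the doomsday date is May 9.
May 28 is 19 days after May 9; 19 mod 7 = 5, so Sunday + 5 = Friday.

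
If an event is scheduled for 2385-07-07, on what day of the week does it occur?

Sunday

Doomsday rule: the anchor day for the 2300s is Wednesday. For year 85: 85÷12 = 7 r 1, and 1÷4 = 0, so 7+1+0 = 8.
Wednesday + 8 ≡ Thursday — that's 2385's doomsday.
In July the doomsday date is Jul 11.
Jul 7 is 4 days before Jul 11; 4 mod 7 = 4, so Thursday − 4 = Sunday.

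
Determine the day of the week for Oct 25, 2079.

January 1, 2079 is a Sunday.
Jan 1, 2079 → Feb 1, 2079: 31 days (January has 31).
Feb 1, 2079 → Mar 1, 2079: 28 days (February has 28).
Mar 1, 2079 → Apr 1, 2079: 31 days (March has 31).
Apr 1, 2079 → May 1, 2079: 30 days (April has 30).
May 1, 2079 → Jun 1, 2079: 31 days (May has 31).
Jun 1, 2079 → Jul 1, 2079: 30 days (June has 30).
Jul 1, 2079 → Aug 1, 2079: 31 days (July has 31).
Aug 1, 2079 → Sep 1, 2079: 31 days (August has 31).
Sep 1, 2079 → Oct 1, 2079: 30 days (September has 30).
Oct 1, 2079 → Oct 25, 2079: 24 days.
Total: 297 days.
297 mod 7 = 3, so Sunday + 3 = Wednesday.

Wednesday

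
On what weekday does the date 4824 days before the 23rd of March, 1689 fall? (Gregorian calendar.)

Tuesday

First find the weekday of Mar 23, 1689. Doomsday rule: the anchor day for the 1600s is Tuesday. For year 89: 89÷12 = 7 r 5, and 5÷4 = 1, so 7+5+1 = 13.
Tuesday + 13 ≡ Monday — that's 1689's doomsday.
In March the doomsday date is Mar 14.
Mar 23 is 9 days after Mar 14; 9 mod 7 = 2, so Monday + 2 = Wednesday.
4824 mod 7 = 1, so 4824 days before a Wednesday is Wednesday − 1 = Tuesday.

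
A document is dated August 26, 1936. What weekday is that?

January 1, 1936 is a Wednesday.
Jan 1, 1936 → Feb 1, 1936: 31 days (January has 31).
Feb 1, 1936 → Mar 1, 1936: 29 days (February has 29).
Mar 1, 1936 → Apr 1, 1936: 31 days (March has 31).
Apr 1, 1936 → May 1, 1936: 30 days (April has 30).
May 1, 1936 → Jun 1, 1936: 31 days (May has 31).
Jun 1, 1936 → Jul 1, 1936: 30 days (June has 30).
Jul 1, 1936 → Aug 1, 1936: 31 days (July has 31).
Aug 1, 1936 → Aug 26, 1936: 25 days.
Total: 238 days.
238 mod 7 = 0, so Wednesday + 0 = Wednesday.

Wednesday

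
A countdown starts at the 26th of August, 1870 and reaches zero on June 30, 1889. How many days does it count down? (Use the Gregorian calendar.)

6883

Aug 26, 1870 → Aug 26, 1871: 365 days.
Aug 26, 1871 → Aug 26, 1872: 366 days (Feb 29, 1872 is in that span).
Aug 26, 1872 → Aug 26, 1873: 365 days.
Aug 26, 1873 → Aug 26, 1874: 365 days.
Aug 26, 1874 → Aug 26, 1875: 365 days.
Aug 26, 1875 → Aug 26, 1876: 366 days (Feb 29, 1876 is in that span).
Aug 26, 1876 → Aug 26, 1877: 365 days.
Aug 26, 1877 → Aug 26, 1878: 365 days.
Aug 26, 1878 → Aug 26, 1879: 365 days.
Aug 26, 1879 → Aug 26, 1880: 366 days (Feb 29, 1880 is in that span).
Aug 26, 1880 → Aug 26, 1881: 365 days.
Aug 26, 1881 → Aug 26, 1882: 365 days.
Aug 26, 1882 → Aug 26, 1883: 365 days.
Aug 26, 1883 → Aug 26, 1884: 366 days (Feb 29, 1884 is in that span).
Aug 26, 1884 → Aug 26, 1885: 365 days.
Aug 26, 1885 → Aug 26, 1886: 365 days.
Aug 26, 1886 → Aug 26, 1887: 365 days.
Aug 26, 1887 → Aug 26, 1888: 366 days (Feb 29, 1888 is in that span).
Aug 26, 1888 → Sep 26, 1888: 31 days (August has 31).
Sep 26, 1888 → Oct 26, 1888: 30 days (September has 30).
Oct 26, 1888 → Nov 26, 1888: 31 days (October has 31).
Nov 26, 1888 → Dec 26, 1888: 30 days (November has 30).
Dec 26, 1888 → Jan 26, 1889: 31 days (December has 31).
Jan 26, 1889 → Feb 26, 1889: 31 days (January has 31).
Feb 26, 1889 → Mar 26, 1889: 28 days (February has 28).
Mar 26, 1889 → Apr 26, 1889: 31 days (March has 31).
Apr 26, 1889 → May 26, 1889: 30 days (April has 30).
May 26, 1889 → Jun 26, 1889: 31 days (May has 31).
Jun 26, 1889 → Jun 30, 1889: 4 days.
Total: 6883 days.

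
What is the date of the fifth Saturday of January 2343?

January 30, 2343

January 1, 2343 is a Friday.
The first Saturday is therefore January 2 (1 days later).
The fifth Saturday is 2 + 4×7 = January 30.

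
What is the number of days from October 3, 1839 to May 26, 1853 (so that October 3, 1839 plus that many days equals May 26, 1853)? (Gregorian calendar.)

4984

Oct 3, 1839 → Oct 3, 1840: 366 days (Feb 29, 1840 is in that span).
Oct 3, 1840 → Oct 3, 1841: 365 days.
Oct 3, 1841 → Oct 3, 1842: 365 days.
Oct 3, 1842 → Oct 3, 1843: 365 days.
Oct 3, 1843 → Oct 3, 1844: 366 days (Feb 29, 1844 is in that span).
Oct 3, 1844 → Oct 3, 1845: 365 days.
Oct 3, 1845 → Oct 3, 1846: 365 days.
Oct 3, 1846 → Oct 3, 1847: 365 days.
Oct 3, 1847 → Oct 3, 1848: 366 days (Feb 29, 1848 is in that span).
Oct 3, 1848 → Oct 3, 1849: 365 days.
Oct 3, 1849 → Oct 3, 1850: 365 days.
Oct 3, 1850 → Oct 3, 1851: 365 days.
Oct 3, 1851 → Oct 3, 1852: 366 days (Feb 29, 1852 is in that span).
Oct 3, 1852 → Nov 3, 1852: 31 days (October has 31).
Nov 3, 1852 → Dec 3, 1852: 30 days (November has 30).
Dec 3, 1852 → Jan 3, 1853: 31 days (December has 31).
Jan 3, 1853 → Feb 3, 1853: 31 days (January has 31).
Feb 3, 1853 → Mar 3, 1853: 28 days (February has 28).
Mar 3, 1853 → Apr 3, 1853: 31 days (March has 31).
Apr 3, 1853 → May 3, 1853: 30 days (April has 30).
May 3, 1853 → May 26, 1853: 23 days.
Total: 4984 days.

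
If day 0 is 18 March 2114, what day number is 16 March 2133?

Mar 18, 2114 → Mar 18, 2115: 365 days.
Mar 18, 2115 → Mar 18, 2116: 366 days (Feb 29, 2116 is in that span).
Mar 18, 2116 → Mar 18, 2117: 365 days.
Mar 18, 2117 → Mar 18, 2118: 365 days.
Mar 18, 2118 → Mar 18, 2119: 365 days.
Mar 18, 2119 → Mar 18, 2120: 366 days (Feb 29, 2120 is in that span).
Mar 18, 2120 → Mar 18, 2121: 365 days.
Mar 18, 2121 → Mar 18, 2122: 365 days.
Mar 18, 2122 → Mar 18, 2123: 365 days.
Mar 18, 2123 → Mar 18, 2124: 366 days (Feb 29, 2124 is in that span).
Mar 18, 2124 → Mar 18, 2125: 365 days.
Mar 18, 2125 → Mar 18, 2126: 365 days.
Mar 18, 2126 → Mar 18, 2127: 365 days.
Mar 18, 2127 → Mar 18, 2128: 366 days (Feb 29, 2128 is in that span).
Mar 18, 2128 → Mar 18, 2129: 365 days.
Mar 18, 2129 → Mar 18, 2130: 365 days.
Mar 18, 2130 → Mar 18, 2131: 365 days.
Mar 18, 2131 → Mar 18, 2132: 366 days (Feb 29, 2132 is in that span).
Mar 18, 2132 → Apr 18, 2132: 31 days (March has 31).
Apr 18, 2132 → May 18, 2132: 30 days (April has 30).
May 18, 2132 → Jun 18, 2132: 31 days (May has 31).
Jun 18, 2132 → Jul 18, 2132: 30 days (June has 30).
Jul 18, 2132 → Aug 18, 2132: 31 days (July has 31).
Aug 18, 2132 → Sep 18, 2132: 31 days (August has 31).
Sep 18, 2132 → Oct 18, 2132: 30 days (September has 30).
Oct 18, 2132 → Nov 18, 2132: 31 days (October has 31).
Nov 18, 2132 → Dec 18, 2132: 30 days (November has 30).
Dec 18, 2132 → Jan 18, 2133: 31 days (December has 31).
Jan 18, 2133 → Feb 18, 2133: 31 days (January has 31).
Feb 18, 2133 → Mar 16, 2133: 26 days.
Total: 6938 days.

6938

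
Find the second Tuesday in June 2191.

June 1, 2191 is a Wednesday.
The first Tuesday is therefore June 7 (6 days later).
The second Tuesday is 7 + 1×7 = June 14.

June 14, 2191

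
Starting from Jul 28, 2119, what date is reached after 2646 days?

+366 (one year; includes Feb 29, 2120) → Jul 28, 2120 (2280 left).
+365 (one year) → Jul 28, 2121 (1915 left).
+365 (one year) → Jul 28, 2122 (1550 left).
+365 (one year) → Jul 28, 2123 (1185 left).
+366 (one year; includes Feb 29, 2124) → Jul 28, 2124 (819 left).
+365 (one year) → Jul 28, 2125 (454 left).
+365 (one year) → Jul 28, 2126 (89 left).
Jul has 31 days: +4 → Aug 1, 2126 (85 left).
Aug has 31 days: +31 → Sep 1, 2126 (54 left).
Sep has 30 days: +30 → Oct 1, 2126 (24 left).
+24 → Oct 25, 2126.

October 25, 2126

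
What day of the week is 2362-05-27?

Sunday

Doomsday rule: the anchor day for the 2300s is Wednesday. For year 62: 62÷12 = 5 r 2, and 2÷4 = 0, so 5+2+0 = 7.
Wednesday + 7 ≡ Wednesday — that's 2362's doomsday.
In May the doomsday date is May 9.
May 27 is 18 days after May 9; 18 mod 7 = 4, so Wednesday + 4 = Sunday.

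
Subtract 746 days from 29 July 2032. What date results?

−366 (one year; includes Feb 29, 2032) → Jul 29, 2031 (380 left).
−29 → Jun 30, 2031 (end of Jun, 30 days; 351 left).
−30 → May 31, 2031 (end of May, 31 days; 321 left).
−31 → Apr 30, 2031 (end of Apr, 30 days; 290 left).
−30 → Mar 31, 2031 (end of Mar, 31 days; 260 left).
−31 → Feb 28, 2031 (end of Feb, 28 days; 229 left).
−28 → Jan 31, 2031 (end of Jan, 31 days; 201 left).
−31 → Dec 31, 2030 (end of Dec, 31 days; 170 left).
−31 → Nov 30, 2030 (end of Nov, 30 days; 139 left).
−30 → Oct 31, 2030 (end of Oct, 31 days; 109 left).
−31 → Sep 30, 2030 (end of Sep, 30 days; 78 left).
−30 → Aug 31, 2030 (end of Aug, 31 days; 48 left).
−31 → Jul 31, 2030 (end of Jul, 31 days; 17 left).
−17 → Jul 14, 2030.

July 14, 2030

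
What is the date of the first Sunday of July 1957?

July 7, 1957

July 1, 1957 is a Monday.
The first Sunday is therefore July 7 (6 days later).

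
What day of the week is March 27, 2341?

Thursday

Doomsday rule: the anchor day for the 2300s is Wednesday. For year 41: 41÷12 = 3 r 5, and 5÷4 = 1, so 3+5+1 = 9.
Wednesday + 9 ≡ Friday — that's 2341's doomsday.
In March the doomsday date is Mar 14.
Mar 27 is 13 days after Mar 14; 13 mod 7 = 6, so Friday + 6 = Thursday.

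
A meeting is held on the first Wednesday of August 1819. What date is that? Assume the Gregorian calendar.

August 1, 1819 is a Sunday.
The first Wednesday is therefore August 4 (3 days later).

August 4, 1819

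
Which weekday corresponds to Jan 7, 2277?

Doomsday rule: the anchor day for the 2200s is Friday. For year 77: 77÷12 = 6 r 5, and 5÷4 = 1, so 6+5+1 = 12.
Friday + 12 ≡ Wednesday — that's 2277's doomsday.
In January the doomsday date is Jan 3 (2277 is not a leap year).
Jan 7 is 4 days after Jan 3; 4 mod 7 = 4, so Wednesday + 4 = Sunday.

Sunday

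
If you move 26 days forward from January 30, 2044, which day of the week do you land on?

Jan 30, 2044 is a Saturday.
26 mod 7 = 5, so 26 days after a Saturday is Saturday + 5 = Thursday.

Thursday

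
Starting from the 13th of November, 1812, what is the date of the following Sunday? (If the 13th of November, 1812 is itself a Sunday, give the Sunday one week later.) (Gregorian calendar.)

November 15, 1812

Nov 13, 1812 is a Friday.
From Friday to the next Sunday is 2 days.
Nov 13, 1812 + 2 = Nov 15, 1812.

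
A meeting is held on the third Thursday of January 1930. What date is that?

January 16, 1930

January 1, 1930 is a Wednesday.
The first Thursday is therefore January 2 (1 days later).
The third Thursday is 2 + 2×7 = January 16.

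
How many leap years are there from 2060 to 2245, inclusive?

45

Multiples of 4 in [2060,2245]: 47.
Of those, multiples of 100: 2 (not leap unless ÷400).
Multiples of 400: 0.
Leap years = 47 − 2 + 0 = 45.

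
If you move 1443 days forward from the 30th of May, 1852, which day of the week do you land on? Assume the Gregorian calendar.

Monday

First find the weekday of May 30, 1852. Doomsday rule: the anchor day for the 1800s is Friday. For year 52: 52÷12 = 4 r 4, and 4÷4 = 1, so 4+4+1 = 9.
Friday + 9 ≡ Sunday — that's 1852's doomsday.
In May the doomsday date is May 9.
May 30 is 21 days after May 9; 21 mod 7 = 0, so Sunday + 0 = Sunday.
1443 mod 7 = 1, so 1443 days after a Sunday is Sunday + 1 = Monday.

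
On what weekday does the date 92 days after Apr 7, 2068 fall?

First find the weekday of Apr 7, 2068. Doomsday rule: the anchor day for the 2000s is Tuesday. For year 68: 68÷12 = 5 r 8, and 8÷4 = 2, so 5+8+2 = 15.
Tuesday + 15 ≡ Wednesday — that's 2068's doomsday.
In April the doomsday date is Apr 4.
Apr 7 is 3 days after Apr 4; 3 mod 7 = 3, so Wednesday + 3 = Saturday.
92 mod 7 = 1, so 92 days after a Saturday is Saturday + 1 = Sunday.

Sunday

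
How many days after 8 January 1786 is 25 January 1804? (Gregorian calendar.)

Jan 8, 1786 → Jan 8, 1787: 365 days.
Jan 8, 1787 → Jan 8, 1788: 365 days.
Jan 8, 1788 → Jan 8, 1789: 366 days (Feb 29, 1788 is in that span).
Jan 8, 1789 → Jan 8, 1790: 365 days.
Jan 8, 1790 → Jan 8, 1791: 365 days.
Jan 8, 1791 → Jan 8, 1792: 365 days.
Jan 8, 1792 → Jan 8, 1793: 366 days (Feb 29, 1792 is in that span).
Jan 8, 1793 → Jan 8, 1794: 365 days.
Jan 8, 1794 → Jan 8, 1795: 365 days.
Jan 8, 1795 → Jan 8, 1796: 365 days.
Jan 8, 1796 → Jan 8, 1797: 366 days (Feb 29, 1796 is in that span).
Jan 8, 1797 → Jan 8, 1798: 365 days.
Jan 8, 1798 → Jan 8, 1799: 365 days.
Jan 8, 1799 → Jan 8, 1800: 365 days.
Jan 8, 1800 → Jan 8, 1801: 365 days.
Jan 8, 1801 → Jan 8, 1802: 365 days.
Jan 8, 1802 → Jan 8, 1803: 365 days.
Jan 8, 1803 → Feb 8, 1803: 31 days (January has 31).
Feb 8, 1803 → Mar 8, 1803: 28 days (February has 28).
Mar 8, 1803 → Apr 8, 1803: 31 days (March has 31).
Apr 8, 1803 → May 8, 1803: 30 days (April has 30).
May 8, 1803 → Jun 8, 1803: 31 days (May has 31).
Jun 8, 1803 → Jul 8, 1803: 30 days (June has 30).
Jul 8, 1803 → Aug 8, 1803: 31 days (July has 31).
Aug 8, 1803 → Sep 8, 1803: 31 days (August has 31).
Sep 8, 1803 → Oct 8, 1803: 30 days (September has 30).
Oct 8, 1803 → Nov 8, 1803: 31 days (October has 31).
Nov 8, 1803 → Dec 8, 1803: 30 days (November has 30).
Dec 8, 1803 → Jan 8, 1804: 31 days (December has 31).
Jan 8, 1804 → Jan 25, 1804: 17 days.
Total: 6590 days.

6590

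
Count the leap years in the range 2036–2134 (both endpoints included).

24

Multiples of 4 in [2036,2134]: 25.
Of those, multiples of 100: 1 (not leap unless ÷400).
Multiples of 400: 0.
Leap years = 25 − 1 + 0 = 24.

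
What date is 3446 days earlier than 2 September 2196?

−366 (one year; includes Feb 29, 2196) → Sep 2, 2195 (3080 left).
−365 (one year) → Sep 2, 2194 (2715 left).
−365 (one year) → Sep 2, 2193 (2350 left).
−365 (one year) → Sep 2, 2192 (1985 left).
−366 (one year; includes Feb 29, 2192) → Sep 2, 2191 (1619 left).
−365 (one year) → Sep 2, 2190 (1254 left).
−365 (one year) → Sep 2, 2189 (889 left).
−365 (one year) → Sep 2, 2188 (524 left).
−366 (one year; includes Feb 29, 2188) → Sep 2, 2187 (158 left).
−2 → Aug 31, 2187 (end of Aug, 31 days; 156 left).
−31 → Jul 31, 2187 (end of Jul, 31 days; 125 left).
−31 → Jun 30, 2187 (end of Jun, 30 days; 94 left).
−30 → May 31, 2187 (end of May, 31 days; 64 left).
−31 → Apr 30, 2187 (end of Apr, 30 days; 33 left).
−30 → Mar 31, 2187 (end of Mar, 31 days; 3 left).
−3 → Mar 28, 2187.

March 28, 2187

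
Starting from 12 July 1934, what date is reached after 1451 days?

+365 (one year) → Jul 12, 1935 (1086 left).
+366 (one year; includes Feb 29, 1936) → Jul 12, 1936 (720 left).
+365 (one year) → Jul 12, 1937 (355 left).
Jul has 31 days: +20 → Aug 1, 1937 (335 left).
Aug has 31 days: +31 → Sep 1, 1937 (304 left).
Sep has 30 days: +30 → Oct 1, 1937 (274 left).
Oct has 31 days: +31 → Nov 1, 1937 (243 left).
Nov has 30 days: +30 → Dec 1, 1937 (213 left).
Dec has 31 days: +31 → Jan 1, 1938 (182 left).
Jan has 31 days: +31 → Feb 1, 1938 (151 left).
Feb has 28 days: +28 → Mar 1, 1938 (123 left).
Mar has 31 days: +31 → Apr 1, 1938 (92 left).
Apr has 30 days: +30 → May 1, 1938 (62 left).
May has 31 days: +31 → Jun 1, 1938 (31 left).
Jun has 30 days: +30 → Jul 1, 1938 (1 left).
+1 → Jul 2, 1938.

July 2, 1938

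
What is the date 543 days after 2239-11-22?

+366 (one year; includes Feb 29, 2240) → Nov 22, 2240 (177 left).
Nov has 30 days: +9 → Dec 1, 2240 (168 left).
Dec has 31 days: +31 → Jan 1, 2241 (137 left).
Jan has 31 days: +31 → Feb 1, 2241 (106 left).
Feb has 28 days: +28 → Mar 1, 2241 (78 left).
Mar has 31 days: +31 → Apr 1, 2241 (47 left).
Apr has 30 days: +30 → May 1, 2241 (17 left).
+17 → May 18, 2241.

May 18, 2241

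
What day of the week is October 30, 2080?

Wednesday

Doomsday rule: the anchor day for the 2000s is Tuesday. For year 80: 80÷12 = 6 r 8, and 8÷4 = 2, so 6+8+2 = 16.
Tuesday + 16 ≡ Thursday — that's 2080's doomsday.
In October the doomsday date is Oct 10.
Oct 30 is 20 days after Oct 10; 20 mod 7 = 6, so Thursday + 6 = Wednesday.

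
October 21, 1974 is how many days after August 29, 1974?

53

Aug 29, 1974 → Sep 29, 1974: 31 days (August has 31).
Sep 29, 1974 → Oct 21, 1974: 22 days.
Total: 53 days.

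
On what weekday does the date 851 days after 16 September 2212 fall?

Sunday

Sep 16, 2212 is a Wednesday.
851 mod 7 = 4, so 851 days after a Wednesday is Wednesday + 4 = Sunday.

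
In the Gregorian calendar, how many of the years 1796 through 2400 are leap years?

Multiples of 4 in [1796,2400]: 152.
Of those, multiples of 100: 7 (not leap unless ÷400).
Multiples of 400: 2.
Leap years = 152 − 7 + 2 = 147.

147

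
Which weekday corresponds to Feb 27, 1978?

Monday

Doomsday rule: the anchor day for the 1900s is Wednesday. For year 78: 78÷12 = 6 r 6, and 6÷4 = 1, so 6+6+1 = 13.
Wednesday + 13 ≡ Tuesday — that's 1978's doomsday.
In February the doomsday date is Feb 28 (1978 is not a leap year).
Feb 27 is 1 day before Feb 28; 1 mod 7 = 1, so Tuesday − 1 = Monday.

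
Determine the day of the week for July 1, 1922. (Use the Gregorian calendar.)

January 1, 1922 is a Sunday.
Jan 1, 1922 → Feb 1, 1922: 31 days (January has 31).
Feb 1, 1922 → Mar 1, 1922: 28 days (February has 28).
Mar 1, 1922 → Apr 1, 1922: 31 days (March has 31).
Apr 1, 1922 → May 1, 1922: 30 days (April has 30).
May 1, 1922 → Jun 1, 1922: 31 days (May has 31).
Jun 1, 1922 → Jul 1, 1922: 30 days.
Total: 181 days.
181 mod 7 = 6, so Sunday + 6 = Saturday.

Saturday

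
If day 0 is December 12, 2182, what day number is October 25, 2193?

Dec 12, 2182 → Dec 12, 2183: 365 days.
Dec 12, 2183 → Dec 12, 2184: 366 days (Feb 29, 2184 is in that span).
Dec 12, 2184 → Dec 12, 2185: 365 days.
Dec 12, 2185 → Dec 12, 2186: 365 days.
Dec 12, 2186 → Dec 12, 2187: 365 days.
Dec 12, 2187 → Dec 12, 2188: 366 days (Feb 29, 2188 is in that span).
Dec 12, 2188 → Dec 12, 2189: 365 days.
Dec 12, 2189 → Dec 12, 2190: 365 days.
Dec 12, 2190 → Dec 12, 2191: 365 days.
Dec 12, 2191 → Dec 12, 2192: 366 days (Feb 29, 2192 is in that span).
Dec 12, 2192 → Jan 12, 2193: 31 days (December has 31).
Jan 12, 2193 → Feb 12, 2193: 31 days (January has 31).
Feb 12, 2193 → Mar 12, 2193: 28 days (February has 28).
Mar 12, 2193 → Apr 12, 2193: 31 days (March has 31).
Apr 12, 2193 → May 12, 2193: 30 days (April has 30).
May 12, 2193 → Jun 12, 2193: 31 days (May has 31).
Jun 12, 2193 → Jul 12, 2193: 30 days (June has 30).
Jul 12, 2193 → Aug 12, 2193: 31 days (July has 31).
Aug 12, 2193 → Sep 12, 2193: 31 days (August has 31).
Sep 12, 2193 → Oct 12, 2193: 30 days (September has 30).
Oct 12, 2193 → Oct 25, 2193: 13 days.
Total: 3970 days.

3970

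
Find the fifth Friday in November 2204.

November 30, 2204

November 1, 2204 is a Thursday.
The first Friday is therefore November 2 (1 days later).
The fifth Friday is 2 + 4×7 = November 30.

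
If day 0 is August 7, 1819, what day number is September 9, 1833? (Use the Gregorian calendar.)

Aug 7, 1819 → Aug 7, 1820: 366 days (Feb 29, 1820 is in that span).
Aug 7, 1820 → Aug 7, 1821: 365 days.
Aug 7, 1821 → Aug 7, 1822: 365 days.
Aug 7, 1822 → Aug 7, 1823: 365 days.
Aug 7, 1823 → Aug 7, 1824: 366 days (Feb 29, 1824 is in that span).
Aug 7, 1824 → Aug 7, 1825: 365 days.
Aug 7, 1825 → Aug 7, 1826: 365 days.
Aug 7, 1826 → Aug 7, 1827: 365 days.
Aug 7, 1827 → Aug 7, 1828: 366 days (Feb 29, 1828 is in that span).
Aug 7, 1828 → Aug 7, 1829: 365 days.
Aug 7, 1829 → Aug 7, 1830: 365 days.
Aug 7, 1830 → Aug 7, 1831: 365 days.
Aug 7, 1831 → Aug 7, 1832: 366 days (Feb 29, 1832 is in that span).
Aug 7, 1832 → Sep 7, 1832: 31 days (August has 31).
Sep 7, 1832 → Oct 7, 1832: 30 days (September has 30).
Oct 7, 1832 → Nov 7, 1832: 31 days (October has 31).
Nov 7, 1832 → Dec 7, 1832: 30 days (November has 30).
Dec 7, 1832 → Jan 7, 1833: 31 days (December has 31).
Jan 7, 1833 → Feb 7, 1833: 31 days (January has 31).
Feb 7, 1833 → Mar 7, 1833: 28 days (February has 28).
Mar 7, 1833 → Apr 7, 1833: 31 days (March has 31).
Apr 7, 1833 → May 7, 1833: 30 days (April has 30).
May 7, 1833 → Jun 7, 1833: 31 days (May has 31).
Jun 7, 1833 → Jul 7, 1833: 30 days (June has 30).
Jul 7, 1833 → Aug 7, 1833: 31 days (July has 31).
Aug 7, 1833 → Sep 7, 1833: 31 days (August has 31).
Sep 7, 1833 → Sep 9, 1833: 2 days.
Total: 5147 days.

5147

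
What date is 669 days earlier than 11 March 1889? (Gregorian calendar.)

May 12, 1887

−365 (one year) → Mar 11, 1888 (304 left).
−11 → Feb 29, 1888 (end of Feb, 29 days; 293 left).
−29 → Jan 31, 1888 (end of Jan, 31 days; 264 left).
−31 → Dec 31, 1887 (end of Dec, 31 days; 233 left).
−31 → Nov 30, 1887 (end of Nov, 30 days; 202 left).
−30 → Oct 31, 1887 (end of Oct, 31 days; 172 left).
−31 → Sep 30, 1887 (end of Sep, 30 days; 141 left).
−30 → Aug 31, 1887 (end of Aug, 31 days; 111 left).
−31 → Jul 31, 1887 (end of Jul, 31 days; 80 left).
−31 → Jun 30, 1887 (end of Jun, 30 days; 49 left).
−30 → May 31, 1887 (end of May, 31 days; 19 left).
−19 → May 12, 1887.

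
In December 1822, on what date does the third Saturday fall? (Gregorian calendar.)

December 1, 1822 is a Sunday.
The first Saturday is therefore December 7 (6 days later).
The third Saturday is 7 + 2×7 = December 21.

December 21, 1822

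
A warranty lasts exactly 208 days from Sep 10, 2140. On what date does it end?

Sep has 30 days: +21 → Oct 1, 2140 (187 left).
Oct has 31 days: +31 → Nov 1, 2140 (156 left).
Nov has 30 days: +30 → Dec 1, 2140 (126 left).
Dec has 31 days: +31 → Jan 1, 2141 (95 left).
Jan has 31 days: +31 → Feb 1, 2141 (64 left).
Feb has 28 days: +28 → Mar 1, 2141 (36 left).
Mar has 31 days: +31 → Apr 1, 2141 (5 left).
+5 → Apr 6, 2141.

April 6, 2141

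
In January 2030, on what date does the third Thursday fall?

January 17, 2030

January 1, 2030 is a Tuesday.
The first Thursday is therefore January 3 (2 days later).
The third Thursday is 3 + 2×7 = January 17.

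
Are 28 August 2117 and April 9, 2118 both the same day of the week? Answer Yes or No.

From Aug 28, 2117 to Apr 9, 2118 is 224 days.
224 mod 7 = 0, so they are the same weekday.
(Aug 28, 2117 is a Saturday; Apr 9, 2118 is a Saturday.)

Yes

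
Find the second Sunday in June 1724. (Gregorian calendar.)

June 11, 1724

June 1, 1724 is a Thursday.
The first Sunday is therefore June 4 (3 days later).
The second Sunday is 4 + 1×7 = June 11.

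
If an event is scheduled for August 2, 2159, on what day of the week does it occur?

Doomsday rule: the anchor day for the 2100s is Sunday. For year 59: 59÷12 = 4 r 11, and 11÷4 = 2, so 4+11+2 = 17.
Sunday + 17 ≡ Wednesday — that's 2159's doomsday.
In August the doomsday date is Aug 8.
Aug 2 is 6 days before Aug 8; 6 mod 7 = 6, so Wednesday − 6 = Thursday.

Thursday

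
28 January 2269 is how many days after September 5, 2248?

Sep 5, 2248 → Sep 5, 2249: 365 days.
Sep 5, 2249 → Sep 5, 2250: 365 days.
Sep 5, 2250 → Sep 5, 2251: 365 days.
Sep 5, 2251 → Sep 5, 2252: 366 days (Feb 29, 2252 is in that span).
Sep 5, 2252 → Sep 5, 2253: 365 days.
Sep 5, 2253 → Sep 5, 2254: 365 days.
Sep 5, 2254 → Sep 5, 2255: 365 days.
Sep 5, 2255 → Sep 5, 2256: 366 days (Feb 29, 2256 is in that span).
Sep 5, 2256 → Sep 5, 2257: 365 days.
Sep 5, 2257 → Sep 5, 2258: 365 days.
Sep 5, 2258 → Sep 5, 2259: 365 days.
Sep 5, 2259 → Sep 5, 2260: 366 days (Feb 29, 2260 is in that span).
Sep 5, 2260 → Sep 5, 2261: 365 days.
Sep 5, 2261 → Sep 5, 2262: 365 days.
Sep 5, 2262 → Sep 5, 2263: 365 days.
Sep 5, 2263 → Sep 5, 2264: 366 days (Feb 29, 2264 is in that span).
Sep 5, 2264 → Sep 5, 2265: 365 days.
Sep 5, 2265 → Sep 5, 2266: 365 days.
Sep 5, 2266 → Sep 5, 2267: 365 days.
Sep 5, 2267 → Sep 5, 2268: 366 days (Feb 29, 2268 is in that span).
Sep 5, 2268 → Oct 5, 2268: 30 days (September has 30).
Oct 5, 2268 → Nov 5, 2268: 31 days (October has 31).
Nov 5, 2268 → Dec 5, 2268: 30 days (November has 30).
Dec 5, 2268 → Jan 5, 2269: 31 days (December has 31).
Jan 5, 2269 → Jan 28, 2269: 23 days.
Total: 7450 days.

7450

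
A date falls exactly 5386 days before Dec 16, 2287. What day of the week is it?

Tuesday

First find the weekday of Dec 16, 2287. Doomsday rule: the anchor day for the 2200s is Friday. For year 87: 87÷12 = 7 r 3, and 3÷4 = 0, so 7+3+0 = 10.
Friday + 10 ≡ Monday — that's 2287's doomsday.
In December the doomsday date is Dec 12.
Dec 16 is 4 days after Dec 12; 4 mod 7 = 4, so Monday + 4 = Friday.
5386 mod 7 = 3, so 5386 days before a Friday is Friday − 3 = Tuesday.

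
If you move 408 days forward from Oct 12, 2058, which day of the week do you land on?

First find the weekday of Oct 12, 2058. Doomsday rule: the anchor day for the 2000s is Tuesday. For year 58: 58÷12 = 4 r 10, and 10÷4 = 2, so 4+10+2 = 16.
Tuesday + 16 ≡ Thursday — that's 2058's doomsday.
In October the doomsday date is Oct 10.
Oct 12 is 2 days after Oct 10; 2 mod 7 = 2, so Thursday + 2 = Saturday.
408 mod 7 = 2, so 408 days after a Saturday is Saturday + 2 = Monday.

Monday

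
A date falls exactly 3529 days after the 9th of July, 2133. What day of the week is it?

First find the weekday of Jul 9, 2133. Doomsday rule: the anchor day for the 2100s is Sunday. For year 33: 33÷12 = 2 r 9, and 9÷4 = 2, so 2+9+2 = 13.
Sunday + 13 ≡ Saturday — that's 2133's doomsday.
In July the doomsday date is Jul 11.
Jul 9 is 2 days before Jul 11; 2 mod 7 = 2, so Saturday − 2 = Thursday.
3529 mod 7 = 1, so 3529 days after a Thursday is Thursday + 1 = Friday.

Friday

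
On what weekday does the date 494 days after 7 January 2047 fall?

Jan 7, 2047 is a Monday.
494 mod 7 = 4, so 494 days after a Monday is Monday + 4 = Friday.

Friday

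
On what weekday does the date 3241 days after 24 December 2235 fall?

First find the weekday of Dec 24, 2235. Doomsday rule: the anchor day for the 2200s is Friday. For year 35: 35÷12 = 2 r 11, and 11÷4 = 2, so 2+11+2 = 15.
Friday + 15 ≡ Saturday — that's 2235's doomsday.
In December the doomsday date is Dec 12.
Dec 24 is 12 days after Dec 12; 12 mod 7 = 5, so Saturday + 5 = Thursday.
3241 mod 7 = 0, so 3241 days after a Thursday is Thursday + 0 = Thursday.

Thursday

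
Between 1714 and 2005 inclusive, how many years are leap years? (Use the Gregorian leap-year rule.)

71

Multiples of 4 in [1714,2005]: 73.
Of those, multiples of 100: 3 (not leap unless ÷400).
Multiples of 400: 1.
Leap years = 73 − 3 + 1 = 71.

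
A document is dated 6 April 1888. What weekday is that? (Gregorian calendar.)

Friday

Doomsday rule: the anchor day for the 1800s is Friday. For year 88: 88÷12 = 7 r 4, and 4÷4 = 1, so 7+4+1 = 12.
Friday + 12 ≡ Wednesday — that's 1888's doomsday.
In April the doomsday date is Apr 4.
Apr 6 is 2 days after Apr 4; 2 mod 7 = 2, so Wednesday + 2 = Friday.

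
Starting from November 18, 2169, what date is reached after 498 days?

+365 (one year) → Nov 18, 2170 (133 left).
Nov has 30 days: +13 → Dec 1, 2170 (120 left).
Dec has 31 days: +31 → Jan 1, 2171 (89 left).
Jan has 31 days: +31 → Feb 1, 2171 (58 left).
Feb has 28 days: +28 → Mar 1, 2171 (30 left).
+30 → Mar 31, 2171.

March 31, 2171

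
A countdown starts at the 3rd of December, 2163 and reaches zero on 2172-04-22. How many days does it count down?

3063

Dec 3, 2163 → Dec 3, 2164: 366 days (Feb 29, 2164 is in that span).
Dec 3, 2164 → Dec 3, 2165: 365 days.
Dec 3, 2165 → Dec 3, 2166: 365 days.
Dec 3, 2166 → Dec 3, 2167: 365 days.
Dec 3, 2167 → Dec 3, 2168: 366 days (Feb 29, 2168 is in that span).
Dec 3, 2168 → Dec 3, 2169: 365 days.
Dec 3, 2169 → Dec 3, 2170: 365 days.
Dec 3, 2170 → Dec 3, 2171: 365 days.
Dec 3, 2171 → Jan 3, 2172: 31 days (December has 31).
Jan 3, 2172 → Feb 3, 2172: 31 days (January has 31).
Feb 3, 2172 → Mar 3, 2172: 29 days (February has 29).
Mar 3, 2172 → Apr 3, 2172: 31 days (March has 31).
Apr 3, 2172 → Apr 22, 2172: 19 days.
Total: 3063 days.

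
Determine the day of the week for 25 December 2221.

Tuesday

Doomsday rule: the anchor day for the 2200s is Friday. For year 21: 21÷12 = 1 r 9, and 9÷4 = 2, so 1+9+2 = 12.
Friday + 12 ≡ Wednesday — that's 2221's doomsday.
In December the doomsday date is Dec 12.
Dec 25 is 13 days after Dec 12; 13 mod 7 = 6, so Wednesday + 6 = Tuesday.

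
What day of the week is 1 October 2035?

Monday

January 1, 2035 is a Monday.
Jan 1, 2035 → Feb 1, 2035: 31 days (January has 31).
Feb 1, 2035 → Mar 1, 2035: 28 days (February has 28).
Mar 1, 2035 → Apr 1, 2035: 31 days (March has 31).
Apr 1, 2035 → May 1, 2035: 30 days (April has 30).
May 1, 2035 → Jun 1, 2035: 31 days (May has 31).
Jun 1, 2035 → Jul 1, 2035: 30 days (June has 30).
Jul 1, 2035 → Aug 1, 2035: 31 days (July has 31).
Aug 1, 2035 → Sep 1, 2035: 31 days (August has 31).
Sep 1, 2035 → Oct 1, 2035: 30 days.
Total: 273 days.
273 mod 7 = 0, so Monday + 0 = Monday.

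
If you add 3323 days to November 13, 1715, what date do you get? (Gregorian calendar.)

December 18, 1724

+366 (one year; includes Feb 29, 1716) → Nov 13, 1716 (2957 left).
+365 (one year) → Nov 13, 1717 (2592 left).
+365 (one year) → Nov 13, 1718 (2227 left).
+365 (one year) → Nov 13, 1719 (1862 left).
+366 (one year; includes Feb 29, 1720) → Nov 13, 1720 (1496 left).
+365 (one year) → Nov 13, 1721 (1131 left).
+365 (one year) → Nov 13, 1722 (766 left).
+365 (one year) → Nov 13, 1723 (401 left).
+366 (one year; includes Feb 29, 1724) → Nov 13, 1724 (35 left).
Nov has 30 days: +18 → Dec 1, 1724 (17 left).
+17 → Dec 18, 1724.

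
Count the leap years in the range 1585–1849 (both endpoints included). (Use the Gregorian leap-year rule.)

Multiples of 4 in [1585,1849]: 66.
Of those, multiples of 100: 3 (not leap unless ÷400).
Multiples of 400: 1.
Leap years = 66 − 3 + 1 = 64.

64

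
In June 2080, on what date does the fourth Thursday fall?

June 1, 2080 is a Saturday.
The first Thursday is therefore June 6 (5 days later).
The fourth Thursday is 6 + 3×7 = June 27.

June 27, 2080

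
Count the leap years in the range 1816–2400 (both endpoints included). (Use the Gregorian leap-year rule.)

Multiples of 4 in [1816,2400]: 147.
Of those, multiples of 100: 6 (not leap unless ÷400).
Multiples of 400: 2.
Leap years = 147 − 6 + 2 = 143.

143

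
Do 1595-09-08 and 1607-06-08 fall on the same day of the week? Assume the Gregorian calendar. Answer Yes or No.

From Sep 8, 1595 to Jun 8, 1607 is 4291 days.
4291 mod 7 = 0, so they are the same weekday.
(Sep 8, 1595 is a Friday; Jun 8, 1607 is a Friday.)

Yes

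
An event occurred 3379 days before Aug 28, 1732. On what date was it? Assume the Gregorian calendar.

May 29, 1723

−366 (one year; includes Feb 29, 1732) → Aug 28, 1731 (3013 left).
−365 (one year) → Aug 28, 1730 (2648 left).
−365 (one year) → Aug 28, 1729 (2283 left).
−365 (one year) → Aug 28, 1728 (1918 left).
−366 (one year; includes Feb 29, 1728) → Aug 28, 1727 (1552 left).
−365 (one year) → Aug 28, 1726 (1187 left).
−365 (one year) → Aug 28, 1725 (822 left).
−365 (one year) → Aug 28, 1724 (457 left).
−366 (one year; includes Feb 29, 1724) → Aug 28, 1723 (91 left).
−28 → Jul 31, 1723 (end of Jul, 31 days; 63 left).
−31 → Jun 30, 1723 (end of Jun, 30 days; 32 left).
−30 → May 31, 1723 (end of May, 31 days; 2 left).
−2 → May 29, 1723.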